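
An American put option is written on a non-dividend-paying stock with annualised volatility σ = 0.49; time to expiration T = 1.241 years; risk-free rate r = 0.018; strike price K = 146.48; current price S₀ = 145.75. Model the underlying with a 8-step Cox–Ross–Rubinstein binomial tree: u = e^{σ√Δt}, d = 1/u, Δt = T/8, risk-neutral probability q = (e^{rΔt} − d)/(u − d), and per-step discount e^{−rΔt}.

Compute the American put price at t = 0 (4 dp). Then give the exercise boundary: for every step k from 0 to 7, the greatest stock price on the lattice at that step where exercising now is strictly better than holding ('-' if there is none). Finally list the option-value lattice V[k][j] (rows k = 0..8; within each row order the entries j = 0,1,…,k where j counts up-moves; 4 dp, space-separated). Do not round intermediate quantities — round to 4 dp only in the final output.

price = 29.5208
boundary = - - - - 67.3518 81.6890 99.0783 120.1693
tree:
29.5208
39.7754 17.6190
51.9388 25.6872 8.2205
65.4190 36.3731 13.2539 2.3403
79.1282 49.6656 20.9338 4.2863 0.0618
90.9492 64.7910 32.1478 7.8494 0.1146 0.0000
100.6954 79.1282 47.4017 14.3720 0.2124 0.0000 0.0000
108.7311 90.9492 64.7910 26.3107 0.3938 0.0000 0.0000 0.0000
115.3564 100.6954 79.1282 47.4017 0.7300 0.0000 0.0000 0.0000 0.0000

Δt=0.15513  u=1.21287  d=0.82449  q=0.45910  discount=0.99721
step 8 (expiry): payoffs max(K−S,0) = 115.3564 100.6954 79.1282 47.4017 0.7300 0.0000 0.0000 0.0000 0.0000
step 7: (k=7,j=0): S=37.7489, (K−S)⁺=108.7311, hold=108.3227 ⇒ V=108.7311 exercise | (k=7,j=1): S=55.5308, (K−S)⁺=90.9492, hold=90.5408 ⇒ V=90.9492 exercise | (k=7,j=2): S=81.6890, (K−S)⁺=64.7910, hold=64.3825 ⇒ V=64.7910 exercise | (k=7,j=3): S=120.1693, (K−S)⁺=26.3107, hold=25.9022 ⇒ V=26.3107 exercise | (k=7,j=4): S=176.7761, (K−S)⁺=0.0000, hold=0.3938 ⇒ V=0.3938 continue | (k=7,j=5): S=260.0479, (K−S)⁺=0.0000, hold=0.0000 ⇒ V=0.0000 continue | (k=7,j=6): S=382.5455, (K−S)⁺=0.0000, hold=0.0000 ⇒ V=0.0000 continue | (k=7,j=7): S=562.7467, (K−S)⁺=0.0000, hold=0.0000 ⇒ V=0.0000 continue  boundary S*=120.1693
step 6: (k=6,j=0): S=45.7846, (K−S)⁺=100.6954, hold=100.2870 ⇒ V=100.6954 exercise | (k=6,j=1): S=67.3518, (K−S)⁺=79.1282, hold=78.7198 ⇒ V=79.1282 exercise | (k=6,j=2): S=99.0783, (K−S)⁺=47.4017, hold=46.9932 ⇒ V=47.4017 exercise | (k=6,j=3): S=145.7500, (K−S)⁺=0.7300, hold=14.3720 ⇒ V=14.3720 continue | (k=6,j=4): S=214.4067, (K−S)⁺=0.0000, hold=0.2124 ⇒ V=0.2124 continue | (k=6,j=5): S=315.4047, (K−S)⁺=0.0000, hold=0.0000 ⇒ V=0.0000 continue | (k=6,j=6): S=463.9787, (K−S)⁺=0.0000, hold=0.0000 ⇒ V=0.0000 continue  boundary S*=99.0783
step 5: (k=5,j=0): S=55.5308, (K−S)⁺=90.9492, hold=90.5408 ⇒ V=90.9492 exercise | (k=5,j=1): S=81.6890, (K−S)⁺=64.7910, hold=64.3825 ⇒ V=64.7910 exercise | (k=5,j=2): S=120.1693, (K−S)⁺=26.3107, hold=32.1478 ⇒ V=32.1478 continue | (k=5,j=3): S=176.7761, (K−S)⁺=0.0000, hold=7.8494 ⇒ V=7.8494 continue | (k=5,j=4): S=260.0479, (K−S)⁺=0.0000, hold=0.1146 ⇒ V=0.1146 continue | (k=5,j=5): S=382.5455, (K−S)⁺=0.0000, hold=0.0000 ⇒ V=0.0000 continue  boundary S*=81.6890
step 4: (k=4,j=0): S=67.3518, (K−S)⁺=79.1282, hold=78.7198 ⇒ V=79.1282 exercise | (k=4,j=1): S=99.0783, (K−S)⁺=47.4017, hold=49.6656 ⇒ V=49.6656 continue | (k=4,j=2): S=145.7500, (K−S)⁺=0.7300, hold=20.9338 ⇒ V=20.9338 continue | (k=4,j=3): S=214.4067, (K−S)⁺=0.0000, hold=4.2863 ⇒ V=4.2863 continue | (k=4,j=4): S=315.4047, (K−S)⁺=0.0000, hold=0.0618 ⇒ V=0.0618 continue  boundary S*=67.3518
step 3: (k=3,j=0): S=81.6890, (K−S)⁺=64.7910, hold=65.4190 ⇒ V=65.4190 continue | (k=3,j=1): S=120.1693, (K−S)⁺=26.3107, hold=36.3731 ⇒ V=36.3731 continue | (k=3,j=2): S=176.7761, (K−S)⁺=0.0000, hold=13.2539 ⇒ V=13.2539 continue | (k=3,j=3): S=260.0479, (K−S)⁺=0.0000, hold=2.3403 ⇒ V=2.3403 continue  boundary S*=-
step 2: (k=2,j=0): S=99.0783, (K−S)⁺=47.4017, hold=51.9388 ⇒ V=51.9388 continue | (k=2,j=1): S=145.7500, (K−S)⁺=0.7300, hold=25.6872 ⇒ V=25.6872 continue | (k=2,j=2): S=214.4067, (K−S)⁺=0.0000, hold=8.2205 ⇒ V=8.2205 continue  boundary S*=-
step 1: (k=1,j=0): S=120.1693, (K−S)⁺=26.3107, hold=39.7754 ⇒ V=39.7754 continue | (k=1,j=1): S=176.7761, (K−S)⁺=0.0000, hold=17.6190 ⇒ V=17.6190 continue  boundary S*=-
step 0: (k=0,j=0): S=145.7500, (K−S)⁺=0.7300, hold=29.5208 ⇒ V=29.5208 continue  boundary S*=-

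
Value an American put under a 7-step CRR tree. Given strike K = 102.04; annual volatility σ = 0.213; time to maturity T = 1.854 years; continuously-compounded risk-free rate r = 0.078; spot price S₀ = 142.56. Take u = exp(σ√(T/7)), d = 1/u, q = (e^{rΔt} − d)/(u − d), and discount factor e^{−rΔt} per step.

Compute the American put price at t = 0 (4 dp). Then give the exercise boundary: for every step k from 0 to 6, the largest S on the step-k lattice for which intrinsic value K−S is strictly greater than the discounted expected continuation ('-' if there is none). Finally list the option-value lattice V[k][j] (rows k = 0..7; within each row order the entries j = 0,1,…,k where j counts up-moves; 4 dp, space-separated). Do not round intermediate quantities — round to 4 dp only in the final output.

price = 0.6496
boundary = - - - - - 82.4068 91.9539
tree:
0.6496
1.3534 0.1374
2.7695 0.3245 0.0000
5.5334 0.7662 0.0000 0.0000
10.6902 1.8091 0.0000 0.0000 0.0000
19.6332 4.2716 0.0000 0.0000 0.0000 0.0000
28.1890 10.0861 0.0000 0.0000 0.0000 0.0000 0.0000
35.8565 19.6332 0.0000 0.0000 0.0000 0.0000 0.0000 0.0000

Δt=0.26486, u=1.11585, d=0.89618, q=0.56764, disc=e^(-rΔt)=0.97955
k=7 terminal: V=max(K-S,0) → 35.8565 19.6332 0.0000 0.0000 0.0000 0.0000 0.0000 0.0000
k=6: j=0 S=73.8510 intr=28.1890 cont=26.1026 V=28.1890[EX]; j=1 S=91.9539 intr=10.0861 cont=8.3150 V=10.0861[EX]; j=2 S=114.4943 intr=0.0000 cont=0.0000 V=0.0000[hold]; j=3 S=142.5600 intr=0.0000 cont=0.0000 V=0.0000[hold]; j=4 S=177.5054 intr=0.0000 cont=0.0000 V=0.0000[hold]; j=5 S=221.0168 intr=0.0000 cont=0.0000 V=0.0000[hold]; j=6 S=275.1940 intr=0.0000 cont=0.0000 V=0.0000[hold]  S*(6)=91.9539
k=5: j=0 S=82.4068 intr=19.6332 cont=17.5468 V=19.6332[EX]; j=1 S=102.6070 intr=0.0000 cont=4.2716 V=4.2716[hold]; j=2 S=127.7588 intr=0.0000 cont=0.0000 V=0.0000[hold]; j=3 S=159.0760 intr=0.0000 cont=0.0000 V=0.0000[hold]; j=4 S=198.0698 intr=0.0000 cont=0.0000 V=0.0000[hold]; j=5 S=246.6222 intr=0.0000 cont=0.0000 V=0.0000[hold]  S*(5)=82.4068
k=4: j=0 S=91.9539 intr=10.0861 cont=10.6902 V=10.6902[hold]; j=1 S=114.4943 intr=0.0000 cont=1.8091 V=1.8091[hold]; j=2 S=142.5600 intr=0.0000 cont=0.0000 V=0.0000[hold]; j=3 S=177.5054 intr=0.0000 cont=0.0000 V=0.0000[hold]; j=4 S=221.0168 intr=0.0000 cont=0.0000 V=0.0000[hold]  S*(4)=-
k=3: j=0 S=102.6070 intr=0.0000 cont=5.5334 V=5.5334[hold]; j=1 S=127.7588 intr=0.0000 cont=0.7662 V=0.7662[hold]; j=2 S=159.0760 intr=0.0000 cont=0.0000 V=0.0000[hold]; j=3 S=198.0698 intr=0.0000 cont=0.0000 V=0.0000[hold]  S*(3)=-
k=2: j=0 S=114.4943 intr=0.0000 cont=2.7695 V=2.7695[hold]; j=1 S=142.5600 intr=0.0000 cont=0.3245 V=0.3245[hold]; j=2 S=177.5054 intr=0.0000 cont=0.0000 V=0.0000[hold]  S*(2)=-
k=1: j=0 S=127.7588 intr=0.0000 cont=1.3534 V=1.3534[hold]; j=1 S=159.0760 intr=0.0000 cont=0.1374 V=0.1374[hold]  S*(1)=-
k=0: j=0 S=142.5600 intr=0.0000 cont=0.6496 V=0.6496[hold]  S*(0)=-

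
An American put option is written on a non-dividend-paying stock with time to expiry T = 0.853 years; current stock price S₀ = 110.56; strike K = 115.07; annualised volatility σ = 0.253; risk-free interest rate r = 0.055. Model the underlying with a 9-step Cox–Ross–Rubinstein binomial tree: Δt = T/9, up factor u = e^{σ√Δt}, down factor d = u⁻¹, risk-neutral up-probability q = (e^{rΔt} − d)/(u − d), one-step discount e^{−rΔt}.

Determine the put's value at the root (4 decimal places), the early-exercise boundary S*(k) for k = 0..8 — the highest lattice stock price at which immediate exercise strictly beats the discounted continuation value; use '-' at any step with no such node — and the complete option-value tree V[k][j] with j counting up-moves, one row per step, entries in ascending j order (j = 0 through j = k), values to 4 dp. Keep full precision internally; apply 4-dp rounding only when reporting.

price = 10.6524
boundary = - - - 87.5222 94.6117 87.5222 94.6117 87.5222 94.6117
tree:
10.6524
15.0947 6.5614
20.7374 9.9140 3.4588
27.5478 14.5102 5.6699 1.4038
34.1060 20.4583 9.0348 2.5466 0.3378
40.1729 27.5478 13.8987 4.5287 0.6987 0.0000
45.7851 34.1060 20.4583 7.8391 1.4454 0.0000 0.0000
50.9768 40.1729 27.5478 13.0529 2.9900 0.0000 0.0000 0.0000
55.7795 45.7851 34.1060 20.4583 6.1851 0.0000 0.0000 0.0000 0.0000
60.2223 50.9768 40.1729 27.5478 12.7945 0.0000 0.0000 0.0000 0.0000 0.0000

Δt=0.09478, u=1.08100, d=0.92507, q=0.51405, disc=e^(-rΔt)=0.99480
k=9 terminal: V=max(K-S,0) → 60.2223 50.9768 40.1729 27.5478 12.7945 0.0000 0.0000 0.0000 0.0000 0.0000
k=8: j=0 S=59.2905 intr=55.7795 cont=55.1812 V=55.7795[EX]; j=1 S=69.2849 intr=45.7851 cont=45.1868 V=45.7851[EX]; j=2 S=80.9640 intr=34.1060 cont=33.5078 V=34.1060[EX]; j=3 S=94.6117 intr=20.4583 cont=19.8600 V=20.4583[EX]; j=4 S=110.5600 intr=4.5100 cont=6.1851 V=6.1851[hold]; j=5 S=129.1966 intr=0.0000 cont=0.0000 V=0.0000[hold]; j=6 S=150.9748 intr=0.0000 cont=0.0000 V=0.0000[hold]; j=7 S=176.4239 intr=0.0000 cont=0.0000 V=0.0000[hold]; j=8 S=206.1630 intr=0.0000 cont=0.0000 V=0.0000[hold]  S*(8)=94.6117
k=7: j=0 S=64.0932 intr=50.9768 cont=50.3785 V=50.9768[EX]; j=1 S=74.8971 intr=40.1729 cont=39.5746 V=40.1729[EX]; j=2 S=87.5222 intr=27.5478 cont=26.9495 V=27.5478[EX]; j=3 S=102.2755 intr=12.7945 cont=13.0529 V=13.0529[hold]; j=4 S=119.5156 intr=0.0000 cont=2.9900 V=2.9900[hold]; j=5 S=139.6618 intr=0.0000 cont=0.0000 V=0.0000[hold]; j=6 S=163.2040 intr=0.0000 cont=0.0000 V=0.0000[hold]; j=7 S=190.7147 intr=0.0000 cont=0.0000 V=0.0000[hold]  S*(7)=87.5222
k=6: j=0 S=69.2849 intr=45.7851 cont=45.1868 V=45.7851[EX]; j=1 S=80.9640 intr=34.1060 cont=33.5078 V=34.1060[EX]; j=2 S=94.6117 intr=20.4583 cont=19.9921 V=20.4583[EX]; j=3 S=110.5600 intr=4.5100 cont=7.8391 V=7.8391[hold]; j=4 S=129.1966 intr=0.0000 cont=1.4454 V=1.4454[hold]; j=5 S=150.9748 intr=0.0000 cont=0.0000 V=0.0000[hold]; j=6 S=176.4239 intr=0.0000 cont=0.0000 V=0.0000[hold]  S*(6)=94.6117
k=5: j=0 S=74.8971 intr=40.1729 cont=39.5746 V=40.1729[EX]; j=1 S=87.5222 intr=27.5478 cont=26.9495 V=27.5478[EX]; j=2 S=102.2755 intr=12.7945 cont=13.8987 V=13.8987[hold]; j=3 S=119.5156 intr=0.0000 cont=4.5287 V=4.5287[hold]; j=4 S=139.6618 intr=0.0000 cont=0.6987 V=0.6987[hold]; j=5 S=163.2040 intr=0.0000 cont=0.0000 V=0.0000[hold]  S*(5)=87.5222
k=4: j=0 S=80.9640 intr=34.1060 cont=33.5078 V=34.1060[EX]; j=1 S=94.6117 intr=20.4583 cont=20.4247 V=20.4583[EX]; j=2 S=110.5600 intr=4.5100 cont=9.0348 V=9.0348[hold]; j=3 S=129.1966 intr=0.0000 cont=2.5466 V=2.5466[hold]; j=4 S=150.9748 intr=0.0000 cont=0.3378 V=0.3378[hold]  S*(4)=94.6117
k=3: j=0 S=87.5222 intr=27.5478 cont=26.9495 V=27.5478[EX]; j=1 S=102.2755 intr=12.7945 cont=14.5102 V=14.5102[hold]; j=2 S=119.5156 intr=0.0000 cont=5.6699 V=5.6699[hold]; j=3 S=139.6618 intr=0.0000 cont=1.4038 V=1.4038[hold]  S*(3)=87.5222
k=2: j=0 S=94.6117 intr=20.4583 cont=20.7374 V=20.7374[hold]; j=1 S=110.5600 intr=4.5100 cont=9.9140 V=9.9140[hold]; j=2 S=129.1966 intr=0.0000 cont=3.4588 V=3.4588[hold]  S*(2)=-
k=1: j=0 S=102.2755 intr=12.7945 cont=15.0947 V=15.0947[hold]; j=1 S=119.5156 intr=0.0000 cont=6.5614 V=6.5614[hold]  S*(1)=-
k=0: j=0 S=110.5600 intr=4.5100 cont=10.6524 V=10.6524[hold]  S*(0)=-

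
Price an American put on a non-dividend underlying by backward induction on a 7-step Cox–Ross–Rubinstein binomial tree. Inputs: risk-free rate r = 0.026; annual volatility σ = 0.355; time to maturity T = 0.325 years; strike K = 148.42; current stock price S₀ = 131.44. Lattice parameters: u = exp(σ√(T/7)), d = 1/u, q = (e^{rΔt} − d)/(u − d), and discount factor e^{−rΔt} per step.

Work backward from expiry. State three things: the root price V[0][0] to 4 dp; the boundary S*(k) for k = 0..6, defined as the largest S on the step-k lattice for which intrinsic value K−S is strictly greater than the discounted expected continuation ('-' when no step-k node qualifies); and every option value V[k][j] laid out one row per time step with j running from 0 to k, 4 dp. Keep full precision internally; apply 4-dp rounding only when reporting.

Δt=0.04643, u=1.07949, d=0.92636, q=0.48877, disc=e^(-rΔt)=0.99879
k=7 terminal: V=max(K-S,0) → 71.4743 58.7545 43.9320 26.6593 6.5312 0.0000 0.0000 0.0000
k=6: j=0 S=83.0625 intr=65.3575 cont=65.1785 V=65.3575[EX]; j=1 S=96.7934 intr=51.6266 cont=51.4475 V=51.6266[EX]; j=2 S=112.7942 intr=35.6258 cont=35.4468 V=35.6258[EX]; j=3 S=131.4400 intr=16.9800 cont=16.8009 V=16.9800[EX]; j=4 S=153.1681 intr=0.0000 cont=3.3349 V=3.3349[hold]; j=5 S=178.4881 intr=0.0000 cont=0.0000 V=0.0000[hold]; j=6 S=207.9937 intr=0.0000 cont=0.0000 V=0.0000[hold]  S*(6)=131.4400
k=5: j=0 S=89.6655 intr=58.7545 cont=58.5754 V=58.7545[EX]; j=1 S=104.4880 intr=43.9320 cont=43.7530 V=43.9320[EX]; j=2 S=121.7607 intr=26.6593 cont=26.4802 V=26.6593[EX]; j=3 S=141.8888 intr=6.5312 cont=10.2982 V=10.2982[hold]; j=4 S=165.3442 intr=0.0000 cont=1.7028 V=1.7028[hold]; j=5 S=192.6769 intr=0.0000 cont=0.0000 V=0.0000[hold]  S*(5)=121.7607
k=4: j=0 S=96.7934 intr=51.6266 cont=51.4475 V=51.6266[EX]; j=1 S=112.7942 intr=35.6258 cont=35.4468 V=35.6258[EX]; j=2 S=131.4400 intr=16.9800 cont=18.6399 V=18.6399[hold]; j=3 S=153.1681 intr=0.0000 cont=6.0897 V=6.0897[hold]; j=4 S=178.4881 intr=0.0000 cont=0.8695 V=0.8695[hold]  S*(4)=112.7942
k=3: j=0 S=104.4880 intr=43.9320 cont=43.7530 V=43.9320[EX]; j=1 S=121.7607 intr=26.6593 cont=27.2906 V=27.2906[hold]; j=2 S=141.8888 intr=6.5312 cont=12.4906 V=12.4906[hold]; j=3 S=165.3442 intr=0.0000 cont=3.5339 V=3.5339[hold]  S*(3)=104.4880
k=2: j=0 S=112.7942 intr=35.6258 cont=35.7550 V=35.7550[hold]; j=1 S=131.4400 intr=16.9800 cont=20.0325 V=20.0325[hold]; j=2 S=153.1681 intr=0.0000 cont=8.1030 V=8.1030[hold]  S*(2)=-
k=1: j=0 S=121.7607 intr=26.6593 cont=28.0364 V=28.0364[hold]; j=1 S=141.8888 intr=6.5312 cont=14.1846 V=14.1846[hold]  S*(1)=-
k=0: j=0 S=131.4400 intr=16.9800 cont=21.2403 V=21.2403[hold]  S*(0)=-

price = 21.2403
boundary = - - - 104.4880 112.7942 121.7607 131.4400
tree:
21.2403
28.0364 14.1846
35.7550 20.0325 8.1030
43.9320 27.2906 12.4906 3.5339
51.6266 35.6258 18.6399 6.0897 0.8695
58.7545 43.9320 26.6593 10.2982 1.7028 0.0000
65.3575 51.6266 35.6258 16.9800 3.3349 0.0000 0.0000
71.4743 58.7545 43.9320 26.6593 6.5312 0.0000 0.0000 0.0000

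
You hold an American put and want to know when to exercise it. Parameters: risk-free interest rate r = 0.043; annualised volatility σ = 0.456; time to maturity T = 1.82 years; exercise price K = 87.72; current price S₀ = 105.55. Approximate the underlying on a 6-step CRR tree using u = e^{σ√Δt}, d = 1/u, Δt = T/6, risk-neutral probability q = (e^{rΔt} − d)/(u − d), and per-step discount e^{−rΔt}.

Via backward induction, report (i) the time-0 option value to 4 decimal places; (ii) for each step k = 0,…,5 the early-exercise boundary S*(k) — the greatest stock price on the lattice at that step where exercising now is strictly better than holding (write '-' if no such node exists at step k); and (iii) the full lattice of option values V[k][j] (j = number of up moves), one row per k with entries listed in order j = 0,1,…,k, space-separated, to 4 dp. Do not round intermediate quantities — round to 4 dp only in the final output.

price = 13.2908
boundary = - - - 49.6873 38.6522 49.6873
tree:
13.2908
19.5444 6.4262
27.8227 10.5125 1.8765
38.0327 16.7885 3.5431 0.0000
49.0678 25.9208 6.6896 0.0000 0.0000
57.6521 38.0327 12.6304 0.0000 0.0000 0.0000
64.3299 49.0678 23.8472 0.0000 0.0000 0.0000 0.0000

params: Δt=0.30333 u=1.28550 d=0.77791 q=0.46341 e^(-rΔt)=0.98704
t_6 payoffs: 64.3299 49.0678 23.8472 0.0000 0.0000 0.0000 0.0000
t_5: node(5,0) S=30.0679 payoff=57.6521 vs cont=56.5154 → 57.6521 [stop]  node(5,1) S=49.6873 payoff=38.0327 vs cont=36.8960 → 38.0327 [stop]  node(5,2) S=82.1083 payoff=5.6117 vs cont=12.6304 → 12.6304 [wait]  node(5,3) S=135.6842 payoff=0.0000 vs cont=0.0000 → 0.0000 [wait]  node(5,4) S=224.2184 payoff=0.0000 vs cont=0.0000 → 0.0000 [wait]  node(5,5) S=370.5213 payoff=0.0000 vs cont=0.0000 → 0.0000 [wait]  ⇒ S*(5)=49.6873
t_4: node(4,0) S=38.6522 payoff=49.0678 vs cont=47.9311 → 49.0678 [stop]  node(4,1) S=63.8728 payoff=23.8472 vs cont=25.9208 → 25.9208 [wait]  node(4,2) S=105.5500 payoff=0.0000 vs cont=6.6896 → 6.6896 [wait]  node(4,3) S=174.4216 payoff=0.0000 vs cont=0.0000 → 0.0000 [wait]  node(4,4) S=288.2320 payoff=0.0000 vs cont=0.0000 → 0.0000 [wait]  ⇒ S*(4)=38.6522
t_3: node(3,0) S=49.6873 payoff=38.0327 vs cont=37.8445 → 38.0327 [stop]  node(3,1) S=82.1083 payoff=5.6117 vs cont=16.7885 → 16.7885 [wait]  node(3,2) S=135.6842 payoff=0.0000 vs cont=3.5431 → 3.5431 [wait]  node(3,3) S=224.2184 payoff=0.0000 vs cont=0.0000 → 0.0000 [wait]  ⇒ S*(3)=49.6873
t_2: node(2,0) S=63.8728 payoff=23.8472 vs cont=27.8227 → 27.8227 [wait]  node(2,1) S=105.5500 payoff=0.0000 vs cont=10.5125 → 10.5125 [wait]  node(2,2) S=174.4216 payoff=0.0000 vs cont=1.8765 → 1.8765 [wait]  ⇒ S*(2)=-
t_1: node(1,0) S=82.1083 payoff=5.6117 vs cont=19.5444 → 19.5444 [wait]  node(1,1) S=135.6842 payoff=0.0000 vs cont=6.4262 → 6.4262 [wait]  ⇒ S*(1)=-
t_0: node(0,0) S=105.5500 payoff=0.0000 vs cont=13.2908 → 13.2908 [wait]  ⇒ S*(0)=-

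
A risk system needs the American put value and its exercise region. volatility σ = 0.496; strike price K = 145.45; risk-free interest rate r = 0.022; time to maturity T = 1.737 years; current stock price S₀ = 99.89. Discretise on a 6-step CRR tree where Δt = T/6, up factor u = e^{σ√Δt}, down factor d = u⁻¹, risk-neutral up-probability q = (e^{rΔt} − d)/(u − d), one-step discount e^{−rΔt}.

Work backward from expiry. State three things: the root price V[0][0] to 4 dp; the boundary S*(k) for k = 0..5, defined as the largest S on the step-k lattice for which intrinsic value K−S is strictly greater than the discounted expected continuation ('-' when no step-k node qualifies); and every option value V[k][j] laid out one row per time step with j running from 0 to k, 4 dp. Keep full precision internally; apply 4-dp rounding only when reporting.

price = 56.4880
boundary = - - 58.5758 44.8556 58.5758 76.4927
tree:
56.4880
71.3438 38.8079
86.8742 53.0373 21.6540
100.5944 69.6036 33.1787 7.6204
111.1010 86.8742 49.1060 13.8308 0.0000
119.1465 100.5944 68.9573 25.1024 0.0000 0.0000
125.3076 111.1010 86.8742 45.5600 0.0000 0.0000 0.0000

params: Δt=0.28950 u=1.30588 d=0.76577 q=0.44550 e^(-rΔt)=0.99365
t_6 payoffs: 125.3076 111.1010 86.8742 45.5600 0.0000 0.0000 0.0000
t_5: node(5,0) S=26.3035 payoff=119.1465 vs cont=118.2231 → 119.1465 [stop]  node(5,1) S=44.8556 payoff=100.5944 vs cont=99.6710 → 100.5944 [stop]  node(5,2) S=76.4927 payoff=68.9573 vs cont=68.0338 → 68.9573 [stop]  node(5,3) S=130.4439 payoff=15.0061 vs cont=25.1024 → 25.1024 [wait]  node(5,4) S=222.4475 payoff=0.0000 vs cont=0.0000 → 0.0000 [wait]  node(5,5) S=379.3422 payoff=0.0000 vs cont=0.0000 → 0.0000 [wait]  ⇒ S*(5)=76.4927
t_4: node(4,0) S=34.3490 payoff=111.1010 vs cont=110.1775 → 111.1010 [stop]  node(4,1) S=58.5758 payoff=86.8742 vs cont=85.9508 → 86.8742 [stop]  node(4,2) S=99.8900 payoff=45.5600 vs cont=49.1060 → 49.1060 [wait]  node(4,3) S=170.3435 payoff=0.0000 vs cont=13.8308 → 13.8308 [wait]  node(4,4) S=290.4887 payoff=0.0000 vs cont=0.0000 → 0.0000 [wait]  ⇒ S*(4)=58.5758
t_3: node(3,0) S=44.8556 payoff=100.5944 vs cont=99.6710 → 100.5944 [stop]  node(3,1) S=76.4927 payoff=68.9573 vs cont=69.6036 → 69.6036 [wait]  node(3,2) S=130.4439 payoff=15.0061 vs cont=33.1787 → 33.1787 [wait]  node(3,3) S=222.4475 payoff=0.0000 vs cont=7.6204 → 7.6204 [wait]  ⇒ S*(3)=44.8556
t_2: node(2,0) S=58.5758 payoff=86.8742 vs cont=86.2369 → 86.8742 [stop]  node(2,1) S=99.8900 payoff=45.5600 vs cont=53.0373 → 53.0373 [wait]  node(2,2) S=170.3435 payoff=0.0000 vs cont=21.6540 → 21.6540 [wait]  ⇒ S*(2)=58.5758
t_1: node(1,0) S=76.4927 payoff=68.9573 vs cont=71.3438 → 71.3438 [wait]  node(1,1) S=130.4439 payoff=15.0061 vs cont=38.8079 → 38.8079 [wait]  ⇒ S*(1)=-
t_0: node(0,0) S=99.8900 payoff=45.5600 vs cont=56.4880 → 56.4880 [wait]  ⇒ S*(0)=-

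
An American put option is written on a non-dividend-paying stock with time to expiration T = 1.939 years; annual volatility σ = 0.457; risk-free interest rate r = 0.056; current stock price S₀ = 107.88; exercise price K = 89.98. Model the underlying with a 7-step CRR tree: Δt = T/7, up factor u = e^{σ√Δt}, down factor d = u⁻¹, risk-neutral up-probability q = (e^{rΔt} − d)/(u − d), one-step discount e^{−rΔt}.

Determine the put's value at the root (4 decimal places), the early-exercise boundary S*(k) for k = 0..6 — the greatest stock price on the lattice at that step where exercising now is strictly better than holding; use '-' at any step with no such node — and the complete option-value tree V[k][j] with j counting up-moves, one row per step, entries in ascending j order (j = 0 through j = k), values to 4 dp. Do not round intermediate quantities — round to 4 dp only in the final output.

price = 13.1056
boundary = - - - 52.4286 41.2202 52.4286 66.6846
tree:
13.1056
19.2221 6.7066
27.3637 10.7632 2.3969
37.5514 16.8885 4.2769 0.3761
48.7598 25.7181 7.5840 0.7240 0.0000
57.5720 37.5514 13.3502 1.3936 0.0000 0.0000
64.5003 48.7598 23.2954 2.6823 0.0000 0.0000 0.0000
69.9474 57.5720 37.5514 5.1629 0.0000 0.0000 0.0000 0.0000

params: Δt=0.27700 u=1.27191 d=0.78622 q=0.47234 e^(-rΔt)=0.98461
t_7 payoffs: 69.9474 57.5720 37.5514 5.1629 0.0000 0.0000 0.0000 0.0000
t_6: node(6,0) S=25.4797 payoff=64.5003 vs cont=63.1153 → 64.5003 [stop]  node(6,1) S=41.2202 payoff=48.7598 vs cont=47.3748 → 48.7598 [stop]  node(6,2) S=66.6846 payoff=23.2954 vs cont=21.9104 → 23.2954 [stop]  node(6,3) S=107.8800 payoff=0.0000 vs cont=2.6823 → 2.6823 [wait]  node(6,4) S=174.5245 payoff=0.0000 vs cont=0.0000 → 0.0000 [wait]  node(6,5) S=282.3395 payoff=0.0000 vs cont=0.0000 → 0.0000 [wait]  node(6,6) S=456.7589 payoff=0.0000 vs cont=0.0000 → 0.0000 [wait]  ⇒ S*(6)=66.6846
t_5: node(5,0) S=32.4080 payoff=57.5720 vs cont=56.1870 → 57.5720 [stop]  node(5,1) S=52.4286 payoff=37.5514 vs cont=36.1664 → 37.5514 [stop]  node(5,2) S=84.8171 payoff=5.1629 vs cont=13.3502 → 13.3502 [wait]  node(5,3) S=137.2141 payoff=0.0000 vs cont=1.3936 → 1.3936 [wait]  node(5,4) S=221.9801 payoff=0.0000 vs cont=0.0000 → 0.0000 [wait]  node(5,5) S=359.1115 payoff=0.0000 vs cont=0.0000 → 0.0000 [wait]  ⇒ S*(5)=52.4286
t_4: node(4,0) S=41.2202 payoff=48.7598 vs cont=47.3748 → 48.7598 [stop]  node(4,1) S=66.6846 payoff=23.2954 vs cont=25.7181 → 25.7181 [wait]  node(4,2) S=107.8800 payoff=0.0000 vs cont=7.5840 → 7.5840 [wait]  node(4,3) S=174.5245 payoff=0.0000 vs cont=0.7240 → 0.7240 [wait]  node(4,4) S=282.3395 payoff=0.0000 vs cont=0.0000 → 0.0000 [wait]  ⇒ S*(4)=41.2202
t_3: node(3,0) S=52.4286 payoff=37.5514 vs cont=37.2932 → 37.5514 [stop]  node(3,1) S=84.8171 payoff=5.1629 vs cont=16.8885 → 16.8885 [wait]  node(3,2) S=137.2141 payoff=0.0000 vs cont=4.2769 → 4.2769 [wait]  node(3,3) S=221.9801 payoff=0.0000 vs cont=0.3761 → 0.3761 [wait]  ⇒ S*(3)=52.4286
t_2: node(2,0) S=66.6846 payoff=23.2954 vs cont=27.3637 → 27.3637 [wait]  node(2,1) S=107.8800 payoff=0.0000 vs cont=10.7632 → 10.7632 [wait]  node(2,2) S=174.5245 payoff=0.0000 vs cont=2.3969 → 2.3969 [wait]  ⇒ S*(2)=-
t_1: node(1,0) S=84.8171 payoff=5.1629 vs cont=19.2221 → 19.2221 [wait]  node(1,1) S=137.2141 payoff=0.0000 vs cont=6.7066 → 6.7066 [wait]  ⇒ S*(1)=-
t_0: node(0,0) S=107.8800 payoff=0.0000 vs cont=13.1056 → 13.1056 [wait]  ⇒ S*(0)=-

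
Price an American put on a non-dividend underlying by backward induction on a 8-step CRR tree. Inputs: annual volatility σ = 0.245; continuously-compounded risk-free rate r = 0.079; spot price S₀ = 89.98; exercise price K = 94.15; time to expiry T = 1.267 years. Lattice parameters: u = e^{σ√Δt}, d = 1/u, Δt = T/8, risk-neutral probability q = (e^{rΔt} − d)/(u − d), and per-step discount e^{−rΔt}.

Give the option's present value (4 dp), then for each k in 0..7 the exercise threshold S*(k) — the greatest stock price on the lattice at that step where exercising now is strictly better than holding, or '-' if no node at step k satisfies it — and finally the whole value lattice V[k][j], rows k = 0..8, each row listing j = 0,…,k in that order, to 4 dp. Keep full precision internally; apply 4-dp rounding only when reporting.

price = 8.9105
boundary = - - 74.0385 67.1604 74.0385 67.1604 74.0385 81.6210
tree:
8.9105
13.5942 5.1301
20.1115 8.3618 2.4979
26.9896 13.2091 4.4293 0.9117
33.2287 20.1115 7.6397 1.7989 0.1774
38.8882 26.9896 12.7082 3.5020 0.3907 0.0000
44.0219 33.2287 20.1115 6.7006 0.8602 0.0000 0.0000
48.6788 38.8882 26.9896 12.5290 1.8939 0.0000 0.0000 0.0000
52.9030 44.0219 33.2287 20.1115 4.1700 0.0000 0.0000 0.0000 0.0000

Δt=0.15837, u=1.10241, d=0.90710, q=0.54011, disc=e^(-rΔt)=0.98757
k=8 terminal: V=max(K-S,0) → 52.9030 44.0219 33.2287 20.1115 4.1700 0.0000 0.0000 0.0000 0.0000
k=7: j=0 S=45.4712 intr=48.6788 cont=47.5081 V=48.6788[EX]; j=1 S=55.2618 intr=38.8882 cont=37.7176 V=38.8882[EX]; j=2 S=67.1604 intr=26.9896 cont=25.8189 V=26.9896[EX]; j=3 S=81.6210 intr=12.5290 cont=11.3584 V=12.5290[EX]; j=4 S=99.1951 intr=0.0000 cont=1.8939 V=1.8939[hold]; j=5 S=120.5531 intr=0.0000 cont=0.0000 V=0.0000[hold]; j=6 S=146.5099 intr=0.0000 cont=0.0000 V=0.0000[hold]; j=7 S=178.0554 intr=0.0000 cont=0.0000 V=0.0000[hold]  S*(7)=81.6210
k=6: j=0 S=50.1281 intr=44.0219 cont=42.8513 V=44.0219[EX]; j=1 S=60.9213 intr=33.2287 cont=32.0581 V=33.2287[EX]; j=2 S=74.0385 intr=20.1115 cont=18.9409 V=20.1115[EX]; j=3 S=89.9800 intr=4.1700 cont=6.7006 V=6.7006[hold]; j=4 S=109.3539 intr=0.0000 cont=0.8602 V=0.8602[hold]; j=5 S=132.8993 intr=0.0000 cont=0.0000 V=0.0000[hold]; j=6 S=161.5143 intr=0.0000 cont=0.0000 V=0.0000[hold]  S*(6)=74.0385
k=5: j=0 S=55.2618 intr=38.8882 cont=37.7176 V=38.8882[EX]; j=1 S=67.1604 intr=26.9896 cont=25.8189 V=26.9896[EX]; j=2 S=81.6210 intr=12.5290 cont=12.7082 V=12.7082[hold]; j=3 S=99.1951 intr=0.0000 cont=3.5020 V=3.5020[hold]; j=4 S=120.5531 intr=0.0000 cont=0.3907 V=0.3907[hold]; j=5 S=146.5099 intr=0.0000 cont=0.0000 V=0.0000[hold]  S*(5)=67.1604
k=4: j=0 S=60.9213 intr=33.2287 cont=32.0581 V=33.2287[EX]; j=1 S=74.0385 intr=20.1115 cont=19.0364 V=20.1115[EX]; j=2 S=89.9800 intr=4.1700 cont=7.6397 V=7.6397[hold]; j=3 S=109.3539 intr=0.0000 cont=1.7989 V=1.7989[hold]; j=4 S=132.8993 intr=0.0000 cont=0.1774 V=0.1774[hold]  S*(4)=74.0385
k=3: j=0 S=67.1604 intr=26.9896 cont=25.8189 V=26.9896[EX]; j=1 S=81.6210 intr=12.5290 cont=13.2091 V=13.2091[hold]; j=2 S=99.1951 intr=0.0000 cont=4.4293 V=4.4293[hold]; j=3 S=120.5531 intr=0.0000 cont=0.9117 V=0.9117[hold]  S*(3)=67.1604
k=2: j=0 S=74.0385 intr=20.1115 cont=19.3036 V=20.1115[EX]; j=1 S=89.9800 intr=4.1700 cont=8.3618 V=8.3618[hold]; j=2 S=109.3539 intr=0.0000 cont=2.4979 V=2.4979[hold]  S*(2)=74.0385
k=1: j=0 S=81.6210 intr=12.5290 cont=13.5942 V=13.5942[hold]; j=1 S=99.1951 intr=0.0000 cont=5.1301 V=5.1301[hold]  S*(1)=-
k=0: j=0 S=89.9800 intr=4.1700 cont=8.9105 V=8.9105[hold]  S*(0)=-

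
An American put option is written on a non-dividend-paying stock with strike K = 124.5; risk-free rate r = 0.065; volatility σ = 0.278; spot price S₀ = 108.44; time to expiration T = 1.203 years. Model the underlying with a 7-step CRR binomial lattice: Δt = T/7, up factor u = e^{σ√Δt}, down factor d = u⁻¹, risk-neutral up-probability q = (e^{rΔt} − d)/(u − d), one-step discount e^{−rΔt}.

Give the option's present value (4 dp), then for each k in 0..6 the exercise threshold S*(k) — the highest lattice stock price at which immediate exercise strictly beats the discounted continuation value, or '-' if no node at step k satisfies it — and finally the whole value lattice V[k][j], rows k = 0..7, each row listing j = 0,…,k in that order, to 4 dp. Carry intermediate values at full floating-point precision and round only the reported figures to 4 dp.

Δt=0.17186, u=1.12215, d=0.89115, q=0.51985, disc=e^(-rΔt)=0.98889
k=7 terminal: V=max(K-S,0) → 76.1014 63.5555 47.7574 27.8641 2.8140 0.0000 0.0000 0.0000
k=6: j=0 S=54.3105 intr=70.1895 cont=68.8065 V=70.1895[EX]; j=1 S=68.3889 intr=56.1111 cont=54.7281 V=56.1111[EX]; j=2 S=86.1167 intr=38.3833 cont=37.0003 V=38.3833[EX]; j=3 S=108.4400 intr=16.0600 cont=14.6770 V=16.0600[EX]; j=4 S=136.5499 intr=0.0000 cont=1.3361 V=1.3361[hold]; j=5 S=171.9466 intr=0.0000 cont=0.0000 V=0.0000[hold]; j=6 S=216.5188 intr=0.0000 cont=0.0000 V=0.0000[hold]  S*(6)=108.4400
k=5: j=0 S=60.9445 intr=63.5555 cont=62.1725 V=63.5555[EX]; j=1 S=76.7426 intr=47.7574 cont=46.3744 V=47.7574[EX]; j=2 S=96.6359 intr=27.8641 cont=26.4811 V=27.8641[EX]; j=3 S=121.6860 intr=2.8140 cont=8.3125 V=8.3125[hold]; j=4 S=153.2296 intr=0.0000 cont=0.6344 V=0.6344[hold]; j=5 S=192.9499 intr=0.0000 cont=0.0000 V=0.0000[hold]  S*(5)=96.6359
k=4: j=0 S=68.3889 intr=56.1111 cont=54.7281 V=56.1111[EX]; j=1 S=86.1167 intr=38.3833 cont=37.0003 V=38.3833[EX]; j=2 S=108.4400 intr=16.0600 cont=17.5036 V=17.5036[hold]; j=3 S=136.5499 intr=0.0000 cont=4.2730 V=4.2730[hold]; j=4 S=171.9466 intr=0.0000 cont=0.3012 V=0.3012[hold]  S*(4)=86.1167
k=3: j=0 S=76.7426 intr=47.7574 cont=46.3744 V=47.7574[EX]; j=1 S=96.6359 intr=27.8641 cont=27.2232 V=27.8641[EX]; j=2 S=121.6860 intr=2.8140 cont=10.5077 V=10.5077[hold]; j=3 S=153.2296 intr=0.0000 cont=2.1838 V=2.1838[hold]  S*(3)=96.6359
k=2: j=0 S=86.1167 intr=38.3833 cont=37.0003 V=38.3833[EX]; j=1 S=108.4400 intr=16.0600 cont=18.6321 V=18.6321[hold]; j=2 S=136.5499 intr=0.0000 cont=6.1118 V=6.1118[hold]  S*(2)=86.1167
k=1: j=0 S=96.6359 intr=27.8641 cont=27.8033 V=27.8641[EX]; j=1 S=121.6860 intr=2.8140 cont=11.9888 V=11.9888[hold]  S*(1)=96.6359
k=0: j=0 S=108.4400 intr=16.0600 cont=19.3935 V=19.3935[hold]  S*(0)=-

price = 19.3935
boundary = - 96.6359 86.1167 96.6359 86.1167 96.6359 108.4400
tree:
19.3935
27.8641 11.9888
38.3833 18.6321 6.1118
47.7574 27.8641 10.5077 2.1838
56.1111 38.3833 17.5036 4.2730 0.3012
63.5555 47.7574 27.8641 8.3125 0.6344 0.0000
70.1895 56.1111 38.3833 16.0600 1.3361 0.0000 0.0000
76.1014 63.5555 47.7574 27.8641 2.8140 0.0000 0.0000 0.0000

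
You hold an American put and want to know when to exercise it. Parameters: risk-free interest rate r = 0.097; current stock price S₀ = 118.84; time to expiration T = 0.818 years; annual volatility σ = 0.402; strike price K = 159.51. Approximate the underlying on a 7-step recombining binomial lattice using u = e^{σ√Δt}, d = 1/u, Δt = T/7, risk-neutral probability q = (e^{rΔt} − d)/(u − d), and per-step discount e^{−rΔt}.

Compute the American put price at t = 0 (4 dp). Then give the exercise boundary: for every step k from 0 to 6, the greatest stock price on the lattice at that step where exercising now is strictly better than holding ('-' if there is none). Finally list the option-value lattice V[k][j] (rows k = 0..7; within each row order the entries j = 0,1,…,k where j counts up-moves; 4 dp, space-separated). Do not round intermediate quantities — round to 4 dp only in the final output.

Δt=0.11686, u=1.14731, d=0.87160, q=0.50705, disc=e^(-rΔt)=0.98873
k=7 terminal: V=max(K-S,0) → 114.0956 99.7299 80.8201 55.9287 23.1635 0.0000 0.0000 0.0000
k=6: j=0 S=52.1045 intr=107.4055 cont=105.6077 V=107.4055[EX]; j=1 S=68.5863 intr=90.9237 cont=89.1258 V=90.9237[EX]; j=2 S=90.2818 intr=69.2282 cont=67.4304 V=69.2282[EX]; j=3 S=118.8400 intr=40.6700 cont=38.8721 V=40.6700[EX]; j=4 S=156.4318 intr=3.0782 cont=11.2899 V=11.2899[hold]; j=5 S=205.9149 intr=0.0000 cont=0.0000 V=0.0000[hold]; j=6 S=271.0505 intr=0.0000 cont=0.0000 V=0.0000[hold]  S*(6)=118.8400
k=5: j=0 S=59.7801 intr=99.7299 cont=97.9321 V=99.7299[EX]; j=1 S=78.6899 intr=80.8201 cont=79.0223 V=80.8201[EX]; j=2 S=103.5813 intr=55.9287 cont=54.1308 V=55.9287[EX]; j=3 S=136.3465 intr=23.1635 cont=25.4824 V=25.4824[hold]; j=4 S=179.4760 intr=0.0000 cont=5.5027 V=5.5027[hold]; j=5 S=236.2484 intr=0.0000 cont=0.0000 V=0.0000[hold]  S*(5)=103.5813
k=4: j=0 S=68.5863 intr=90.9237 cont=89.1258 V=90.9237[EX]; j=1 S=90.2818 intr=69.2282 cont=67.4304 V=69.2282[EX]; j=2 S=118.8400 intr=40.6700 cont=40.0347 V=40.6700[EX]; j=3 S=156.4318 intr=3.0782 cont=15.1788 V=15.1788[hold]; j=4 S=205.9149 intr=0.0000 cont=2.6820 V=2.6820[hold]  S*(4)=118.8400
k=3: j=0 S=78.6899 intr=80.8201 cont=79.0223 V=80.8201[EX]; j=1 S=103.5813 intr=55.9287 cont=54.1308 V=55.9287[EX]; j=2 S=136.3465 intr=23.1635 cont=27.4321 V=27.4321[hold]; j=3 S=179.4760 intr=0.0000 cont=8.7427 V=8.7427[hold]  S*(3)=103.5813
k=2: j=0 S=90.2818 intr=69.2282 cont=67.4304 V=69.2282[EX]; j=1 S=118.8400 intr=40.6700 cont=41.0121 V=41.0121[hold]; j=2 S=156.4318 intr=3.0782 cont=17.7533 V=17.7533[hold]  S*(2)=90.2818
k=1: j=0 S=103.5813 intr=55.9287 cont=54.3023 V=55.9287[EX]; j=1 S=136.3465 intr=23.1635 cont=28.8895 V=28.8895[hold]  S*(1)=103.5813
k=0: j=0 S=118.8400 intr=40.6700 cont=41.7427 V=41.7427[hold]  S*(0)=-

price = 41.7427
boundary = - 103.5813 90.2818 103.5813 118.8400 103.5813 118.8400
tree:
41.7427
55.9287 28.8895
69.2282 41.0121 17.7533
80.8201 55.9287 27.4321 8.7427
90.9237 69.2282 40.6700 15.1788 2.6820
99.7299 80.8201 55.9287 25.4824 5.5027 0.0000
107.4055 90.9237 69.2282 40.6700 11.2899 0.0000 0.0000
114.0956 99.7299 80.8201 55.9287 23.1635 0.0000 0.0000 0.0000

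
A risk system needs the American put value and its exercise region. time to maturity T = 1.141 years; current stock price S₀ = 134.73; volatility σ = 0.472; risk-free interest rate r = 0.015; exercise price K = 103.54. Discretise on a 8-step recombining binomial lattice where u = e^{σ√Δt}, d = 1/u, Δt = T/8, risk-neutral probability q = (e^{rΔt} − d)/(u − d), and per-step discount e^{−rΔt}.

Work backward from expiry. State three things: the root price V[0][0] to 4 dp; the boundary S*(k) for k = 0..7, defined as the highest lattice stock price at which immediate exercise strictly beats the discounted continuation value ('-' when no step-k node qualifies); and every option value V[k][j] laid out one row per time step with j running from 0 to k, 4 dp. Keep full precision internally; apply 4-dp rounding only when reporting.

price = 10.9482
boundary = - - - - - 55.2574 66.0397 78.9260
tree:
10.9482
15.6349 5.5310
21.7831 8.5343 2.0526
29.4733 12.9119 3.4664 0.4126
38.5117 19.0649 5.7931 0.7680 0.0000
48.2826 27.2906 9.5565 1.4293 0.0000 0.0000
57.3045 37.5003 15.5055 2.6600 0.0000 0.0000 0.0000
64.8534 48.2826 24.6140 4.9505 0.0000 0.0000 0.0000 0.0000
71.1698 57.3045 37.5003 9.2133 0.0000 0.0000 0.0000 0.0000 0.0000

params: Δt=0.14263 u=1.19513 d=0.83673 q=0.46153 e^(-rΔt)=0.99786
t_8 payoffs: 71.1698 57.3045 37.5003 9.2133 0.0000 0.0000 0.0000 0.0000 0.0000
t_7: node(7,0) S=38.6866 payoff=64.8534 vs cont=64.6321 → 64.8534 [stop]  node(7,1) S=55.2574 payoff=48.2826 vs cont=48.0614 → 48.2826 [stop]  node(7,2) S=78.9260 payoff=24.6140 vs cont=24.3928 → 24.6140 [stop]  node(7,3) S=112.7326 payoff=0.0000 vs cont=4.9505 → 4.9505 [wait]  node(7,4) S=161.0197 payoff=0.0000 vs cont=0.0000 → 0.0000 [wait]  node(7,5) S=229.9899 payoff=0.0000 vs cont=0.0000 → 0.0000 [wait]  node(7,6) S=328.5023 payoff=0.0000 vs cont=0.0000 → 0.0000 [wait]  node(7,7) S=469.2109 payoff=0.0000 vs cont=0.0000 → 0.0000 [wait]  ⇒ S*(7)=78.9260
t_6: node(6,0) S=46.2355 payoff=57.3045 vs cont=57.0832 → 57.3045 [stop]  node(6,1) S=66.0397 payoff=37.5003 vs cont=37.2790 → 37.5003 [stop]  node(6,2) S=94.3267 payoff=9.2133 vs cont=15.5055 → 15.5055 [wait]  node(6,3) S=134.7300 payoff=0.0000 vs cont=2.6600 → 2.6600 [wait]  node(6,4) S=192.4394 payoff=0.0000 vs cont=0.0000 → 0.0000 [wait]  node(6,5) S=274.8676 payoff=0.0000 vs cont=0.0000 → 0.0000 [wait]  node(6,6) S=392.6027 payoff=0.0000 vs cont=0.0000 → 0.0000 [wait]  ⇒ S*(6)=66.0397
t_5: node(5,0) S=55.2574 payoff=48.2826 vs cont=48.0614 → 48.2826 [stop]  node(5,1) S=78.9260 payoff=24.6140 vs cont=27.2906 → 27.2906 [wait]  node(5,2) S=112.7326 payoff=0.0000 vs cont=9.5565 → 9.5565 [wait]  node(5,3) S=161.0197 payoff=0.0000 vs cont=1.4293 → 1.4293 [wait]  node(5,4) S=229.9899 payoff=0.0000 vs cont=0.0000 → 0.0000 [wait]  node(5,5) S=328.5023 payoff=0.0000 vs cont=0.0000 → 0.0000 [wait]  ⇒ S*(5)=55.2574
t_4: node(4,0) S=66.0397 payoff=37.5003 vs cont=38.5117 → 38.5117 [wait]  node(4,1) S=94.3267 payoff=9.2133 vs cont=19.0649 → 19.0649 [wait]  node(4,2) S=134.7300 payoff=0.0000 vs cont=5.7931 → 5.7931 [wait]  node(4,3) S=192.4394 payoff=0.0000 vs cont=0.7680 → 0.7680 [wait]  node(4,4) S=274.8676 payoff=0.0000 vs cont=0.0000 → 0.0000 [wait]  ⇒ S*(4)=-
t_3: node(3,0) S=78.9260 payoff=24.6140 vs cont=29.4733 → 29.4733 [wait]  node(3,1) S=112.7326 payoff=0.0000 vs cont=12.9119 → 12.9119 [wait]  node(3,2) S=161.0197 payoff=0.0000 vs cont=3.4664 → 3.4664 [wait]  node(3,3) S=229.9899 payoff=0.0000 vs cont=0.4126 → 0.4126 [wait]  ⇒ S*(3)=-
t_2: node(2,0) S=94.3267 payoff=9.2133 vs cont=21.7831 → 21.7831 [wait]  node(2,1) S=134.7300 payoff=0.0000 vs cont=8.5343 → 8.5343 [wait]  node(2,2) S=192.4394 payoff=0.0000 vs cont=2.0526 → 2.0526 [wait]  ⇒ S*(2)=-
t_1: node(1,0) S=112.7326 payoff=0.0000 vs cont=15.6349 → 15.6349 [wait]  node(1,1) S=161.0197 payoff=0.0000 vs cont=5.5310 → 5.5310 [wait]  ⇒ S*(1)=-
t_0: node(0,0) S=134.7300 payoff=0.0000 vs cont=10.9482 → 10.9482 [wait]  ⇒ S*(0)=-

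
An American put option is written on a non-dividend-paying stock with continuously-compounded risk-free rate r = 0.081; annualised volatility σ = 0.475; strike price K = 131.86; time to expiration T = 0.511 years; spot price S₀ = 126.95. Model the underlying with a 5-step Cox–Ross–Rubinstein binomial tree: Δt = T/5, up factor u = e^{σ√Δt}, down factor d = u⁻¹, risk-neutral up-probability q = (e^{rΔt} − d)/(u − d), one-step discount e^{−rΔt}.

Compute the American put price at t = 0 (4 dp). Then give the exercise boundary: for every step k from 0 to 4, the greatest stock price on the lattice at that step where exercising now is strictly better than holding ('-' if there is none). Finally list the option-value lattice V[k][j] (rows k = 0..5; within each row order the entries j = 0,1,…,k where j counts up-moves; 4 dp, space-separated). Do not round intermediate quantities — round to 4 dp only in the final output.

price = 18.0841
boundary = - - 93.6993 80.4985 93.6993
tree:
18.0841
26.8291 9.2666
38.1607 15.4611 2.9605
51.3615 24.9279 5.8460 0.0000
62.7024 38.1607 11.5438 0.0000 0.0000
72.4456 51.3615 22.7952 0.0000 0.0000 0.0000

params: Δt=0.10220 u=1.16399 d=0.85912 q=0.48938 e^(-rΔt)=0.99176
t_5 payoffs: 72.4456 51.3615 22.7952 0.0000 0.0000 0.0000
t_4: node(4,0) S=69.1576 payoff=62.7024 vs cont=61.6154 → 62.7024 [stop]  node(4,1) S=93.6993 payoff=38.1607 vs cont=37.0737 → 38.1607 [stop]  node(4,2) S=126.9500 payoff=4.9100 vs cont=11.5438 → 11.5438 [wait]  node(4,3) S=172.0003 payoff=0.0000 vs cont=0.0000 → 0.0000 [wait]  node(4,4) S=233.0375 payoff=0.0000 vs cont=0.0000 → 0.0000 [wait]  ⇒ S*(4)=93.6993
t_3: node(3,0) S=80.4985 payoff=51.3615 vs cont=50.2744 → 51.3615 [stop]  node(3,1) S=109.0648 payoff=22.7952 vs cont=24.9279 → 24.9279 [wait]  node(3,2) S=147.7682 payoff=0.0000 vs cont=5.8460 → 5.8460 [wait]  node(3,3) S=200.2062 payoff=0.0000 vs cont=0.0000 → 0.0000 [wait]  ⇒ S*(3)=80.4985
t_2: node(2,0) S=93.6993 payoff=38.1607 vs cont=38.1087 → 38.1607 [stop]  node(2,1) S=126.9500 payoff=4.9100 vs cont=15.4611 → 15.4611 [wait]  node(2,2) S=172.0003 payoff=0.0000 vs cont=2.9605 → 2.9605 [wait]  ⇒ S*(2)=93.6993
t_1: node(1,0) S=109.0648 payoff=22.7952 vs cont=26.8291 → 26.8291 [wait]  node(1,1) S=147.7682 payoff=0.0000 vs cont=9.2666 → 9.2666 [wait]  ⇒ S*(1)=-
t_0: node(0,0) S=126.9500 payoff=4.9100 vs cont=18.0841 → 18.0841 [wait]  ⇒ S*(0)=-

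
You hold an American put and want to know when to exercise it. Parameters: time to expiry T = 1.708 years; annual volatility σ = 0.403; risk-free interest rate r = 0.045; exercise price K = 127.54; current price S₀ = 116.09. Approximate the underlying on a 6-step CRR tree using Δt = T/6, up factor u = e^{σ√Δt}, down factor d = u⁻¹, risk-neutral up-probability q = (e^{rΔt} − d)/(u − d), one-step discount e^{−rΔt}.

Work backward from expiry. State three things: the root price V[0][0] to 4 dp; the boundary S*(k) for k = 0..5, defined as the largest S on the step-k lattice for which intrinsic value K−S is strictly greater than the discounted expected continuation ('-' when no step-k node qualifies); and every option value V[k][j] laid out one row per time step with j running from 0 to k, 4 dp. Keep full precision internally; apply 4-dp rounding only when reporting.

Δt=0.28467, u=1.23988, d=0.80653, q=0.47620, disc=e^(-rΔt)=0.98727
k=6 terminal: V=max(K-S,0) → 95.5871 78.4185 52.0250 11.4500 0.0000 0.0000 0.0000
k=5: j=0 S=39.6178 intr=87.9222 cont=86.2988 V=87.9222[EX]; j=1 S=60.9049 intr=66.6351 cont=65.0117 V=66.6351[EX]; j=2 S=93.6298 intr=33.9102 cont=32.2869 V=33.9102[EX]; j=3 S=143.9381 intr=0.0000 cont=5.9211 V=5.9211[hold]; j=4 S=221.2775 intr=0.0000 cont=0.0000 V=0.0000[hold]; j=5 S=340.1723 intr=0.0000 cont=0.0000 V=0.0000[hold]  S*(5)=93.6298
k=4: j=0 S=49.1215 intr=78.4185 cont=76.7951 V=78.4185[EX]; j=1 S=75.5150 intr=52.0250 cont=50.4016 V=52.0250[EX]; j=2 S=116.0900 intr=11.4500 cont=20.3198 V=20.3198[hold]; j=3 S=178.4664 intr=0.0000 cont=3.0620 V=3.0620[hold]; j=4 S=274.3583 intr=0.0000 cont=0.0000 V=0.0000[hold]  S*(4)=75.5150
k=3: j=0 S=60.9049 intr=66.6351 cont=65.0117 V=66.6351[EX]; j=1 S=93.6298 intr=33.9102 cont=36.4569 V=36.4569[hold]; j=2 S=143.9381 intr=0.0000 cont=11.9476 V=11.9476[hold]; j=3 S=221.2775 intr=0.0000 cont=1.5835 V=1.5835[hold]  S*(3)=60.9049
k=2: j=0 S=75.5150 intr=52.0250 cont=51.5989 V=52.0250[EX]; j=1 S=116.0900 intr=11.4500 cont=24.4700 V=24.4700[hold]; j=2 S=178.4664 intr=0.0000 cont=6.9229 V=6.9229[hold]  S*(2)=75.5150
k=1: j=0 S=93.6298 intr=33.9102 cont=38.4081 V=38.4081[hold]; j=1 S=143.9381 intr=0.0000 cont=15.9090 V=15.9090[hold]  S*(1)=-
k=0: j=0 S=116.0900 intr=11.4500 cont=27.3415 V=27.3415[hold]  S*(0)=-

price = 27.3415
boundary = - - 75.5150 60.9049 75.5150 93.6298
tree:
27.3415
38.4081 15.9090
52.0250 24.4700 6.9229
66.6351 36.4569 11.9476 1.5835
78.4185 52.0250 20.3198 3.0620 0.0000
87.9222 66.6351 33.9102 5.9211 0.0000 0.0000
95.5871 78.4185 52.0250 11.4500 0.0000 0.0000 0.0000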